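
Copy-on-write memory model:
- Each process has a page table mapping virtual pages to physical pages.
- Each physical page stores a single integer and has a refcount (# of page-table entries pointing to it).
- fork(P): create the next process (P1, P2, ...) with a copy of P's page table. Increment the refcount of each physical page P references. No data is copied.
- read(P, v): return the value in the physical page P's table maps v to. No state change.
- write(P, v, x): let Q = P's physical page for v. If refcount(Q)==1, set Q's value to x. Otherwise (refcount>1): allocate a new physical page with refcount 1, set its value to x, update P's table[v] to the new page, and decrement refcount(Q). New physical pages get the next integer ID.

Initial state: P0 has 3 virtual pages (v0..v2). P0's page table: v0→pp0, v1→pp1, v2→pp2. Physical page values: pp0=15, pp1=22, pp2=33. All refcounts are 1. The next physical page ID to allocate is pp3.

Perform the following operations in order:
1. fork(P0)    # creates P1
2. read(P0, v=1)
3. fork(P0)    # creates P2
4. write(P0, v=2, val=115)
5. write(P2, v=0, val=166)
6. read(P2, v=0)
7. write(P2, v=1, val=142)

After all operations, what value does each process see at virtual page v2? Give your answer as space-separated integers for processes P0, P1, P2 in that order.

Op 1: fork(P0) -> P1. 3 ppages; refcounts: pp0:2 pp1:2 pp2:2
Op 2: read(P0, v1) -> 22. No state change.
Op 3: fork(P0) -> P2. 3 ppages; refcounts: pp0:3 pp1:3 pp2:3
Op 4: write(P0, v2, 115). refcount(pp2)=3>1 -> COPY to pp3. 4 ppages; refcounts: pp0:3 pp1:3 pp2:2 pp3:1
Op 5: write(P2, v0, 166). refcount(pp0)=3>1 -> COPY to pp4. 5 ppages; refcounts: pp0:2 pp1:3 pp2:2 pp3:1 pp4:1
Op 6: read(P2, v0) -> 166. No state change.
Op 7: write(P2, v1, 142). refcount(pp1)=3>1 -> COPY to pp5. 6 ppages; refcounts: pp0:2 pp1:2 pp2:2 pp3:1 pp4:1 pp5:1
P0: v2 -> pp3 = 115
P1: v2 -> pp2 = 33
P2: v2 -> pp2 = 33

Answer: 115 33 33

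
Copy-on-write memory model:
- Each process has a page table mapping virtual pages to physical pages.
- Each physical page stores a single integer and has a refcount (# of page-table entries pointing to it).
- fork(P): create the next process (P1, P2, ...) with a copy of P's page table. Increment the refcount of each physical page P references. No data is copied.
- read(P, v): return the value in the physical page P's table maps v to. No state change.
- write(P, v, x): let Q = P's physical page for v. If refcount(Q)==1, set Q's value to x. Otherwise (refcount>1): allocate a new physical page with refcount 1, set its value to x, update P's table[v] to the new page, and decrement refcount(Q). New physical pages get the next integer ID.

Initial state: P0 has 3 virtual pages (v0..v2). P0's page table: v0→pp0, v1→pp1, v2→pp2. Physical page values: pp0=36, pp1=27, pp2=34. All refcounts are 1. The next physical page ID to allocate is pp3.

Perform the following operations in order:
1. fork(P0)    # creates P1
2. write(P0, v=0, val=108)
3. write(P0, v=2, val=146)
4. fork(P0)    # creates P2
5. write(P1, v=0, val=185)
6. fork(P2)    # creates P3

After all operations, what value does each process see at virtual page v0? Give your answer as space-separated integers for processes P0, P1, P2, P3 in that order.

Op 1: fork(P0) -> P1. 3 ppages; refcounts: pp0:2 pp1:2 pp2:2
Op 2: write(P0, v0, 108). refcount(pp0)=2>1 -> COPY to pp3. 4 ppages; refcounts: pp0:1 pp1:2 pp2:2 pp3:1
Op 3: write(P0, v2, 146). refcount(pp2)=2>1 -> COPY to pp4. 5 ppages; refcounts: pp0:1 pp1:2 pp2:1 pp3:1 pp4:1
Op 4: fork(P0) -> P2. 5 ppages; refcounts: pp0:1 pp1:3 pp2:1 pp3:2 pp4:2
Op 5: write(P1, v0, 185). refcount(pp0)=1 -> write in place. 5 ppages; refcounts: pp0:1 pp1:3 pp2:1 pp3:2 pp4:2
Op 6: fork(P2) -> P3. 5 ppages; refcounts: pp0:1 pp1:4 pp2:1 pp3:3 pp4:3
P0: v0 -> pp3 = 108
P1: v0 -> pp0 = 185
P2: v0 -> pp3 = 108
P3: v0 -> pp3 = 108

Answer: 108 185 108 108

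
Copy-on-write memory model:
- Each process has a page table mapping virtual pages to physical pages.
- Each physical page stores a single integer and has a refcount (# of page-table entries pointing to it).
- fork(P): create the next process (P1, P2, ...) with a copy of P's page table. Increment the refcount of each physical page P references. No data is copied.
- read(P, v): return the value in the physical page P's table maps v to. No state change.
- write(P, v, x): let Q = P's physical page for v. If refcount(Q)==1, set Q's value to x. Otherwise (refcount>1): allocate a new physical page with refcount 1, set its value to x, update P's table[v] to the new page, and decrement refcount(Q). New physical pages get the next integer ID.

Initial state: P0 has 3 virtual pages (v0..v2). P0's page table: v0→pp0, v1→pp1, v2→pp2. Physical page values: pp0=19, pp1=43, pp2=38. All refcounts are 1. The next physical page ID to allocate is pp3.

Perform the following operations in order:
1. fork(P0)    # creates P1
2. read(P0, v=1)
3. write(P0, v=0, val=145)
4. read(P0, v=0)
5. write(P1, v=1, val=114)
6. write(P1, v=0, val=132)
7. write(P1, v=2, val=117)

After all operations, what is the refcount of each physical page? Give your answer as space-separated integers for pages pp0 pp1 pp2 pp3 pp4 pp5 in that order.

Op 1: fork(P0) -> P1. 3 ppages; refcounts: pp0:2 pp1:2 pp2:2
Op 2: read(P0, v1) -> 43. No state change.
Op 3: write(P0, v0, 145). refcount(pp0)=2>1 -> COPY to pp3. 4 ppages; refcounts: pp0:1 pp1:2 pp2:2 pp3:1
Op 4: read(P0, v0) -> 145. No state change.
Op 5: write(P1, v1, 114). refcount(pp1)=2>1 -> COPY to pp4. 5 ppages; refcounts: pp0:1 pp1:1 pp2:2 pp3:1 pp4:1
Op 6: write(P1, v0, 132). refcount(pp0)=1 -> write in place. 5 ppages; refcounts: pp0:1 pp1:1 pp2:2 pp3:1 pp4:1
Op 7: write(P1, v2, 117). refcount(pp2)=2>1 -> COPY to pp5. 6 ppages; refcounts: pp0:1 pp1:1 pp2:1 pp3:1 pp4:1 pp5:1

Answer: 1 1 1 1 1 1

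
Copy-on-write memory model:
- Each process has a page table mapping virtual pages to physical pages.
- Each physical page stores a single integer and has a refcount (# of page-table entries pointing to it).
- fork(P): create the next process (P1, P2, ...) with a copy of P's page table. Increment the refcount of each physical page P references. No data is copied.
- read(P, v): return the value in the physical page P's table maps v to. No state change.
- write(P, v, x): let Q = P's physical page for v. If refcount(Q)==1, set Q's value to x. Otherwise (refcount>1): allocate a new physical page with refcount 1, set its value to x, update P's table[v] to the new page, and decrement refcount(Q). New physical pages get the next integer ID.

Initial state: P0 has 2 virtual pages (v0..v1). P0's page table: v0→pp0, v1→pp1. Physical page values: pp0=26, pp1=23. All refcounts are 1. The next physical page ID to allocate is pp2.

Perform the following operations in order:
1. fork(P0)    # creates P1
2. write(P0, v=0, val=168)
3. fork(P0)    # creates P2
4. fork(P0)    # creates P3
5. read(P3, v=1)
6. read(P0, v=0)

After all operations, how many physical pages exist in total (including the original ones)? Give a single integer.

Answer: 3

Derivation:
Op 1: fork(P0) -> P1. 2 ppages; refcounts: pp0:2 pp1:2
Op 2: write(P0, v0, 168). refcount(pp0)=2>1 -> COPY to pp2. 3 ppages; refcounts: pp0:1 pp1:2 pp2:1
Op 3: fork(P0) -> P2. 3 ppages; refcounts: pp0:1 pp1:3 pp2:2
Op 4: fork(P0) -> P3. 3 ppages; refcounts: pp0:1 pp1:4 pp2:3
Op 5: read(P3, v1) -> 23. No state change.
Op 6: read(P0, v0) -> 168. No state change.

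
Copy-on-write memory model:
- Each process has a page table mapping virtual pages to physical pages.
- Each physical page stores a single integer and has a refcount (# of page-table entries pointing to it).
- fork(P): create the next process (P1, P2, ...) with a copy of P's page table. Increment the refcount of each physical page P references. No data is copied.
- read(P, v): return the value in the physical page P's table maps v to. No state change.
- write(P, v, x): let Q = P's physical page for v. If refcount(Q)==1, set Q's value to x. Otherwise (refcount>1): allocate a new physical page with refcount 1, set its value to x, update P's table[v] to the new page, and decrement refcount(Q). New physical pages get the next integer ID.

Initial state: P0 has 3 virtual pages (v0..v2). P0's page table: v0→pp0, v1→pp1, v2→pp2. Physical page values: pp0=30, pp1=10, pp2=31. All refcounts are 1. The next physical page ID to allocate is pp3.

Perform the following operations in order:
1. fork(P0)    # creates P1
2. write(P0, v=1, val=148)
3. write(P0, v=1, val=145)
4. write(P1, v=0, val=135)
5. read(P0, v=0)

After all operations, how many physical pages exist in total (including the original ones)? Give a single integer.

Answer: 5

Derivation:
Op 1: fork(P0) -> P1. 3 ppages; refcounts: pp0:2 pp1:2 pp2:2
Op 2: write(P0, v1, 148). refcount(pp1)=2>1 -> COPY to pp3. 4 ppages; refcounts: pp0:2 pp1:1 pp2:2 pp3:1
Op 3: write(P0, v1, 145). refcount(pp3)=1 -> write in place. 4 ppages; refcounts: pp0:2 pp1:1 pp2:2 pp3:1
Op 4: write(P1, v0, 135). refcount(pp0)=2>1 -> COPY to pp4. 5 ppages; refcounts: pp0:1 pp1:1 pp2:2 pp3:1 pp4:1
Op 5: read(P0, v0) -> 30. No state change.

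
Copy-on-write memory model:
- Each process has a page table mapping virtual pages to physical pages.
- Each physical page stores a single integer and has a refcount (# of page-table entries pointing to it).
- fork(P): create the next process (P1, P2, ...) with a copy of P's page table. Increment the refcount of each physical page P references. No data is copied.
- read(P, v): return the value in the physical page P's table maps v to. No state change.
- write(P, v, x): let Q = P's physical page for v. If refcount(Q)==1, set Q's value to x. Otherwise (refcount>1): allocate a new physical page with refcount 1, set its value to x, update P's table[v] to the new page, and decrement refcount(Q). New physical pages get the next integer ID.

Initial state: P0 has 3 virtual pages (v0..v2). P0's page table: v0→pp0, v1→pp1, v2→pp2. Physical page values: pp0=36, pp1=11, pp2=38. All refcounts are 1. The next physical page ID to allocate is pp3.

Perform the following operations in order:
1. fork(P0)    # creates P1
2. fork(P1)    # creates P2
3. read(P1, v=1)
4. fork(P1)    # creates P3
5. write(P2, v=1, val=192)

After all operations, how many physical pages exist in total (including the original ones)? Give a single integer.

Answer: 4

Derivation:
Op 1: fork(P0) -> P1. 3 ppages; refcounts: pp0:2 pp1:2 pp2:2
Op 2: fork(P1) -> P2. 3 ppages; refcounts: pp0:3 pp1:3 pp2:3
Op 3: read(P1, v1) -> 11. No state change.
Op 4: fork(P1) -> P3. 3 ppages; refcounts: pp0:4 pp1:4 pp2:4
Op 5: write(P2, v1, 192). refcount(pp1)=4>1 -> COPY to pp3. 4 ppages; refcounts: pp0:4 pp1:3 pp2:4 pp3:1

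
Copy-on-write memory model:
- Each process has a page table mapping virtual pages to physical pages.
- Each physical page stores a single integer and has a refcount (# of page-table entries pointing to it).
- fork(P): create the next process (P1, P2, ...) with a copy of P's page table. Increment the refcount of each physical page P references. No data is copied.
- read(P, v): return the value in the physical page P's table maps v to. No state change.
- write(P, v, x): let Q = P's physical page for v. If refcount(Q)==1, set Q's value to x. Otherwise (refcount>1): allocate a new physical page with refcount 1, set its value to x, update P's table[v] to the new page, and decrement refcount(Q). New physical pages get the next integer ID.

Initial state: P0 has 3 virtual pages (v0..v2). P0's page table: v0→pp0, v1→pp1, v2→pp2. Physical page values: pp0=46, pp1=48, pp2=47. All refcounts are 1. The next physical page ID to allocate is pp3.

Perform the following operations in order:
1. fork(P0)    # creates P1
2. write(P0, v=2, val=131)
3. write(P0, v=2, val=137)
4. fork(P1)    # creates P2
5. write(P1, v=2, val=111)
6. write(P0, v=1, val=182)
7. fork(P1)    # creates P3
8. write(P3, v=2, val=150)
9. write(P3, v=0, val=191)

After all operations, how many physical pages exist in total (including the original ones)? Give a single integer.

Answer: 8

Derivation:
Op 1: fork(P0) -> P1. 3 ppages; refcounts: pp0:2 pp1:2 pp2:2
Op 2: write(P0, v2, 131). refcount(pp2)=2>1 -> COPY to pp3. 4 ppages; refcounts: pp0:2 pp1:2 pp2:1 pp3:1
Op 3: write(P0, v2, 137). refcount(pp3)=1 -> write in place. 4 ppages; refcounts: pp0:2 pp1:2 pp2:1 pp3:1
Op 4: fork(P1) -> P2. 4 ppages; refcounts: pp0:3 pp1:3 pp2:2 pp3:1
Op 5: write(P1, v2, 111). refcount(pp2)=2>1 -> COPY to pp4. 5 ppages; refcounts: pp0:3 pp1:3 pp2:1 pp3:1 pp4:1
Op 6: write(P0, v1, 182). refcount(pp1)=3>1 -> COPY to pp5. 6 ppages; refcounts: pp0:3 pp1:2 pp2:1 pp3:1 pp4:1 pp5:1
Op 7: fork(P1) -> P3. 6 ppages; refcounts: pp0:4 pp1:3 pp2:1 pp3:1 pp4:2 pp5:1
Op 8: write(P3, v2, 150). refcount(pp4)=2>1 -> COPY to pp6. 7 ppages; refcounts: pp0:4 pp1:3 pp2:1 pp3:1 pp4:1 pp5:1 pp6:1
Op 9: write(P3, v0, 191). refcount(pp0)=4>1 -> COPY to pp7. 8 ppages; refcounts: pp0:3 pp1:3 pp2:1 pp3:1 pp4:1 pp5:1 pp6:1 pp7:1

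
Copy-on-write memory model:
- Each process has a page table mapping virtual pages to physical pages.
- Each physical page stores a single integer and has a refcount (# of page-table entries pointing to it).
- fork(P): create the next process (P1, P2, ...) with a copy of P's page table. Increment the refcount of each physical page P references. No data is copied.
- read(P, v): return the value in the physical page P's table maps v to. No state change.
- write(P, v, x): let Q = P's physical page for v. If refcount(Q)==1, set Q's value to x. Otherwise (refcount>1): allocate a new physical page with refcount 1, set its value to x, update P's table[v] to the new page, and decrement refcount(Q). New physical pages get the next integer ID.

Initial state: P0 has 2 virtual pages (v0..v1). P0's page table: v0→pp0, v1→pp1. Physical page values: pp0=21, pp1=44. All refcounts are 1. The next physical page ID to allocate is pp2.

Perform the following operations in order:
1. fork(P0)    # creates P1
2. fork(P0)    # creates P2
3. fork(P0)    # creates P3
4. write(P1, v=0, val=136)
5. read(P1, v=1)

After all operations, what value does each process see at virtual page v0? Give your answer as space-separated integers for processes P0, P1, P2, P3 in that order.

Answer: 21 136 21 21

Derivation:
Op 1: fork(P0) -> P1. 2 ppages; refcounts: pp0:2 pp1:2
Op 2: fork(P0) -> P2. 2 ppages; refcounts: pp0:3 pp1:3
Op 3: fork(P0) -> P3. 2 ppages; refcounts: pp0:4 pp1:4
Op 4: write(P1, v0, 136). refcount(pp0)=4>1 -> COPY to pp2. 3 ppages; refcounts: pp0:3 pp1:4 pp2:1
Op 5: read(P1, v1) -> 44. No state change.
P0: v0 -> pp0 = 21
P1: v0 -> pp2 = 136
P2: v0 -> pp0 = 21
P3: v0 -> pp0 = 21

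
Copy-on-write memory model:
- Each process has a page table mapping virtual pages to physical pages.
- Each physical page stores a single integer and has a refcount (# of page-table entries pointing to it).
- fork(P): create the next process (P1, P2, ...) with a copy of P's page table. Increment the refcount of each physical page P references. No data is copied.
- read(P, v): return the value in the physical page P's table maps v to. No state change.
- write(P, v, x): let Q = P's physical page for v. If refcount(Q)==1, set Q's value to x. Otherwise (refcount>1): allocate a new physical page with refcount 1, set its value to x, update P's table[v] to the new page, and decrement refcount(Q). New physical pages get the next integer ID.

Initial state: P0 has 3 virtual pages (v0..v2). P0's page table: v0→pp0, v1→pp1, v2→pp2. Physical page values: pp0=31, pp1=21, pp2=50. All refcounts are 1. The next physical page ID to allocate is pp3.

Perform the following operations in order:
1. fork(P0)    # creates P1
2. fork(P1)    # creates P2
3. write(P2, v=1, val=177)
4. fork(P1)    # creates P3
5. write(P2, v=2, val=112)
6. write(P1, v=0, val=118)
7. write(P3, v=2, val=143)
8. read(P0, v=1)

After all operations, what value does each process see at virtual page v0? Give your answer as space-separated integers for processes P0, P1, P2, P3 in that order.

Op 1: fork(P0) -> P1. 3 ppages; refcounts: pp0:2 pp1:2 pp2:2
Op 2: fork(P1) -> P2. 3 ppages; refcounts: pp0:3 pp1:3 pp2:3
Op 3: write(P2, v1, 177). refcount(pp1)=3>1 -> COPY to pp3. 4 ppages; refcounts: pp0:3 pp1:2 pp2:3 pp3:1
Op 4: fork(P1) -> P3. 4 ppages; refcounts: pp0:4 pp1:3 pp2:4 pp3:1
Op 5: write(P2, v2, 112). refcount(pp2)=4>1 -> COPY to pp4. 5 ppages; refcounts: pp0:4 pp1:3 pp2:3 pp3:1 pp4:1
Op 6: write(P1, v0, 118). refcount(pp0)=4>1 -> COPY to pp5. 6 ppages; refcounts: pp0:3 pp1:3 pp2:3 pp3:1 pp4:1 pp5:1
Op 7: write(P3, v2, 143). refcount(pp2)=3>1 -> COPY to pp6. 7 ppages; refcounts: pp0:3 pp1:3 pp2:2 pp3:1 pp4:1 pp5:1 pp6:1
Op 8: read(P0, v1) -> 21. No state change.
P0: v0 -> pp0 = 31
P1: v0 -> pp5 = 118
P2: v0 -> pp0 = 31
P3: v0 -> pp0 = 31

Answer: 31 118 31 31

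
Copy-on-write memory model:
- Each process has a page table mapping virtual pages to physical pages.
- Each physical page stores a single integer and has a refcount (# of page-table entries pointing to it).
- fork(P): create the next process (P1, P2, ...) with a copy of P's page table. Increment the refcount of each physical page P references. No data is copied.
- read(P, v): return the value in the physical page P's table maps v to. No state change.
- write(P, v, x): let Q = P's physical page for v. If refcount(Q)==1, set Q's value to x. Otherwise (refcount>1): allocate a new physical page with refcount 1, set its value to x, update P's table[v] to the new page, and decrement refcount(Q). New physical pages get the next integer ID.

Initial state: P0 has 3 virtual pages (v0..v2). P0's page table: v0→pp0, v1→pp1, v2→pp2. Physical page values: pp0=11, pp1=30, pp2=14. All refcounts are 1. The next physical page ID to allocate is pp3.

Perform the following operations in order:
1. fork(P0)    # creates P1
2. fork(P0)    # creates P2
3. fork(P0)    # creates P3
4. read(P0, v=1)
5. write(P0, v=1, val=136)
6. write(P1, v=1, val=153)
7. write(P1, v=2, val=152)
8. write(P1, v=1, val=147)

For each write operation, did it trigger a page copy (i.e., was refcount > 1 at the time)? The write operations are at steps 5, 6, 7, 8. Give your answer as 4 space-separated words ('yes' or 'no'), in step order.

Op 1: fork(P0) -> P1. 3 ppages; refcounts: pp0:2 pp1:2 pp2:2
Op 2: fork(P0) -> P2. 3 ppages; refcounts: pp0:3 pp1:3 pp2:3
Op 3: fork(P0) -> P3. 3 ppages; refcounts: pp0:4 pp1:4 pp2:4
Op 4: read(P0, v1) -> 30. No state change.
Op 5: write(P0, v1, 136). refcount(pp1)=4>1 -> COPY to pp3. 4 ppages; refcounts: pp0:4 pp1:3 pp2:4 pp3:1
Op 6: write(P1, v1, 153). refcount(pp1)=3>1 -> COPY to pp4. 5 ppages; refcounts: pp0:4 pp1:2 pp2:4 pp3:1 pp4:1
Op 7: write(P1, v2, 152). refcount(pp2)=4>1 -> COPY to pp5. 6 ppages; refcounts: pp0:4 pp1:2 pp2:3 pp3:1 pp4:1 pp5:1
Op 8: write(P1, v1, 147). refcount(pp4)=1 -> write in place. 6 ppages; refcounts: pp0:4 pp1:2 pp2:3 pp3:1 pp4:1 pp5:1

yes yes yes no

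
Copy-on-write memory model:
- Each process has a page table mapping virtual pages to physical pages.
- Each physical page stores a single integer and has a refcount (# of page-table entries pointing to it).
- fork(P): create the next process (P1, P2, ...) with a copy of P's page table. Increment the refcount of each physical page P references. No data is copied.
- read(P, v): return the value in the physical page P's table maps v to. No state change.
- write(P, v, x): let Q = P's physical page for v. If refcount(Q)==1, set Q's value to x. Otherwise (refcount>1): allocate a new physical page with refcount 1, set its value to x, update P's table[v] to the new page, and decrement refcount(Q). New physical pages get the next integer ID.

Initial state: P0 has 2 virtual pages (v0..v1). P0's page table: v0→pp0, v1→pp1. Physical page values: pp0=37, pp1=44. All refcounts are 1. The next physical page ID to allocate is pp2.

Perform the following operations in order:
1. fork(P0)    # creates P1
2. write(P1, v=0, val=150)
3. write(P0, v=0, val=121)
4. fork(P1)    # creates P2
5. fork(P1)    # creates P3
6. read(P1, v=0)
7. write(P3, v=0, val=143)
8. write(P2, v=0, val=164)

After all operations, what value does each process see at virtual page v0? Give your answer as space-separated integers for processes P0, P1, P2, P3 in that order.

Op 1: fork(P0) -> P1. 2 ppages; refcounts: pp0:2 pp1:2
Op 2: write(P1, v0, 150). refcount(pp0)=2>1 -> COPY to pp2. 3 ppages; refcounts: pp0:1 pp1:2 pp2:1
Op 3: write(P0, v0, 121). refcount(pp0)=1 -> write in place. 3 ppages; refcounts: pp0:1 pp1:2 pp2:1
Op 4: fork(P1) -> P2. 3 ppages; refcounts: pp0:1 pp1:3 pp2:2
Op 5: fork(P1) -> P3. 3 ppages; refcounts: pp0:1 pp1:4 pp2:3
Op 6: read(P1, v0) -> 150. No state change.
Op 7: write(P3, v0, 143). refcount(pp2)=3>1 -> COPY to pp3. 4 ppages; refcounts: pp0:1 pp1:4 pp2:2 pp3:1
Op 8: write(P2, v0, 164). refcount(pp2)=2>1 -> COPY to pp4. 5 ppages; refcounts: pp0:1 pp1:4 pp2:1 pp3:1 pp4:1
P0: v0 -> pp0 = 121
P1: v0 -> pp2 = 150
P2: v0 -> pp4 = 164
P3: v0 -> pp3 = 143

Answer: 121 150 164 143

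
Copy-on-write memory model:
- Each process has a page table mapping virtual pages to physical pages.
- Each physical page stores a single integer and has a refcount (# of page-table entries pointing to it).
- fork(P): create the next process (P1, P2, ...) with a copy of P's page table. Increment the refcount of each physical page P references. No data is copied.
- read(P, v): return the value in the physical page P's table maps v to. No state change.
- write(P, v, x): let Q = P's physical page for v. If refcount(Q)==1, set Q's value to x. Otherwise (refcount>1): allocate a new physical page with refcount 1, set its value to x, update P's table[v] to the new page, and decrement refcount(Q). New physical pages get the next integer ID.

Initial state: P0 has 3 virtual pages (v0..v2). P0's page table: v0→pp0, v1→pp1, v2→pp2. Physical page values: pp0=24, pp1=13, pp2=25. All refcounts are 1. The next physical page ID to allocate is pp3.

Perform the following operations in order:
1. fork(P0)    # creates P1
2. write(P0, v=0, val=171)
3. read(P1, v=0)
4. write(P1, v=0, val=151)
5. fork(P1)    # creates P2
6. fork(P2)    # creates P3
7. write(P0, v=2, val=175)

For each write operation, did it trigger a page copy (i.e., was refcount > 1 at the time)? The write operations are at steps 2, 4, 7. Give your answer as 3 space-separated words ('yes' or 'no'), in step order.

Op 1: fork(P0) -> P1. 3 ppages; refcounts: pp0:2 pp1:2 pp2:2
Op 2: write(P0, v0, 171). refcount(pp0)=2>1 -> COPY to pp3. 4 ppages; refcounts: pp0:1 pp1:2 pp2:2 pp3:1
Op 3: read(P1, v0) -> 24. No state change.
Op 4: write(P1, v0, 151). refcount(pp0)=1 -> write in place. 4 ppages; refcounts: pp0:1 pp1:2 pp2:2 pp3:1
Op 5: fork(P1) -> P2. 4 ppages; refcounts: pp0:2 pp1:3 pp2:3 pp3:1
Op 6: fork(P2) -> P3. 4 ppages; refcounts: pp0:3 pp1:4 pp2:4 pp3:1
Op 7: write(P0, v2, 175). refcount(pp2)=4>1 -> COPY to pp4. 5 ppages; refcounts: pp0:3 pp1:4 pp2:3 pp3:1 pp4:1

yes no yes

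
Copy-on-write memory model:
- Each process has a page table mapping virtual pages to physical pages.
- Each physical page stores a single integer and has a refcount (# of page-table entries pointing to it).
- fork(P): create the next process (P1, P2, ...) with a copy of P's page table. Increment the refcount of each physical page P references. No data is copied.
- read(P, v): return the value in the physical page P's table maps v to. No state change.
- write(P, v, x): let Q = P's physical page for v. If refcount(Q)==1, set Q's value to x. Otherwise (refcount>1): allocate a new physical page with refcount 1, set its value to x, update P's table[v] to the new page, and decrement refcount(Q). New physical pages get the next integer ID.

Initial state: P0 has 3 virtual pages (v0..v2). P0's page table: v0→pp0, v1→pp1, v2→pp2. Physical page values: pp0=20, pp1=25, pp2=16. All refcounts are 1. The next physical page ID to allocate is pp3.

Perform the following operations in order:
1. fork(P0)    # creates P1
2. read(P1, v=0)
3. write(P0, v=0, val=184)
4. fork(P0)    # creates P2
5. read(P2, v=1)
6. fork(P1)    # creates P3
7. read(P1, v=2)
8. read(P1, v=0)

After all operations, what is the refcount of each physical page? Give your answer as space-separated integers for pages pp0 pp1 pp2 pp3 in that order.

Answer: 2 4 4 2

Derivation:
Op 1: fork(P0) -> P1. 3 ppages; refcounts: pp0:2 pp1:2 pp2:2
Op 2: read(P1, v0) -> 20. No state change.
Op 3: write(P0, v0, 184). refcount(pp0)=2>1 -> COPY to pp3. 4 ppages; refcounts: pp0:1 pp1:2 pp2:2 pp3:1
Op 4: fork(P0) -> P2. 4 ppages; refcounts: pp0:1 pp1:3 pp2:3 pp3:2
Op 5: read(P2, v1) -> 25. No state change.
Op 6: fork(P1) -> P3. 4 ppages; refcounts: pp0:2 pp1:4 pp2:4 pp3:2
Op 7: read(P1, v2) -> 16. No state change.
Op 8: read(P1, v0) -> 20. No state change.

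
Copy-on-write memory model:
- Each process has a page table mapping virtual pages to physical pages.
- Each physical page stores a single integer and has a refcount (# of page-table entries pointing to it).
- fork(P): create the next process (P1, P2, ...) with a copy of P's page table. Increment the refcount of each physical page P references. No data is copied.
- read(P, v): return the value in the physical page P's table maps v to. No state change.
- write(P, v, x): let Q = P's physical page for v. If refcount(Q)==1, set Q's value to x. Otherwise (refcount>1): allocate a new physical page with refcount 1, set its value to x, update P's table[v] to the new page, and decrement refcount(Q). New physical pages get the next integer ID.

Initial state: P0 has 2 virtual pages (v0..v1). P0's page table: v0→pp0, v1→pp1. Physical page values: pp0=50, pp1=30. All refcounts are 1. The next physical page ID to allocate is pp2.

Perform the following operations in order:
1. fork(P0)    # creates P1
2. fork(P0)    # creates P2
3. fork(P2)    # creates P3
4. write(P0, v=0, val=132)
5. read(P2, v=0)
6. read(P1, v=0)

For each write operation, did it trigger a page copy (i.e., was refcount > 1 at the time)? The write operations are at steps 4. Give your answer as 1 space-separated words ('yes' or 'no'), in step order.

Op 1: fork(P0) -> P1. 2 ppages; refcounts: pp0:2 pp1:2
Op 2: fork(P0) -> P2. 2 ppages; refcounts: pp0:3 pp1:3
Op 3: fork(P2) -> P3. 2 ppages; refcounts: pp0:4 pp1:4
Op 4: write(P0, v0, 132). refcount(pp0)=4>1 -> COPY to pp2. 3 ppages; refcounts: pp0:3 pp1:4 pp2:1
Op 5: read(P2, v0) -> 50. No state change.
Op 6: read(P1, v0) -> 50. No state change.

yes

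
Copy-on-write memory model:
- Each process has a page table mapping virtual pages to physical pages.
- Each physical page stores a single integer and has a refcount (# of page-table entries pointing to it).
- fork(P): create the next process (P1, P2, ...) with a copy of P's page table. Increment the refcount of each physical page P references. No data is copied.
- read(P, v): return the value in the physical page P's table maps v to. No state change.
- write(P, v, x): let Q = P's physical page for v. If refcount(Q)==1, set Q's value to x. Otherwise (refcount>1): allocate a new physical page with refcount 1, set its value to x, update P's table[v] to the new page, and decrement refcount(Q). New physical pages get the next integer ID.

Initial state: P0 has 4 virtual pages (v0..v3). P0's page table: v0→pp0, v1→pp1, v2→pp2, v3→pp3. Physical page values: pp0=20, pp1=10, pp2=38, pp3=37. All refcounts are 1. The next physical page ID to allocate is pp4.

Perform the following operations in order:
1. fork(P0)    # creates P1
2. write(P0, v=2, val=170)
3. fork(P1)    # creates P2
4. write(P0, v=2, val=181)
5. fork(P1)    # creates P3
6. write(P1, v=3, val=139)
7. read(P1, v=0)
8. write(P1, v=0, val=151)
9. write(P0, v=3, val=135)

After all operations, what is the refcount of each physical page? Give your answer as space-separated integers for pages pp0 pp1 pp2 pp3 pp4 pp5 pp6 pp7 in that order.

Answer: 3 4 3 2 1 1 1 1

Derivation:
Op 1: fork(P0) -> P1. 4 ppages; refcounts: pp0:2 pp1:2 pp2:2 pp3:2
Op 2: write(P0, v2, 170). refcount(pp2)=2>1 -> COPY to pp4. 5 ppages; refcounts: pp0:2 pp1:2 pp2:1 pp3:2 pp4:1
Op 3: fork(P1) -> P2. 5 ppages; refcounts: pp0:3 pp1:3 pp2:2 pp3:3 pp4:1
Op 4: write(P0, v2, 181). refcount(pp4)=1 -> write in place. 5 ppages; refcounts: pp0:3 pp1:3 pp2:2 pp3:3 pp4:1
Op 5: fork(P1) -> P3. 5 ppages; refcounts: pp0:4 pp1:4 pp2:3 pp3:4 pp4:1
Op 6: write(P1, v3, 139). refcount(pp3)=4>1 -> COPY to pp5. 6 ppages; refcounts: pp0:4 pp1:4 pp2:3 pp3:3 pp4:1 pp5:1
Op 7: read(P1, v0) -> 20. No state change.
Op 8: write(P1, v0, 151). refcount(pp0)=4>1 -> COPY to pp6. 7 ppages; refcounts: pp0:3 pp1:4 pp2:3 pp3:3 pp4:1 pp5:1 pp6:1
Op 9: write(P0, v3, 135). refcount(pp3)=3>1 -> COPY to pp7. 8 ppages; refcounts: pp0:3 pp1:4 pp2:3 pp3:2 pp4:1 pp5:1 pp6:1 pp7:1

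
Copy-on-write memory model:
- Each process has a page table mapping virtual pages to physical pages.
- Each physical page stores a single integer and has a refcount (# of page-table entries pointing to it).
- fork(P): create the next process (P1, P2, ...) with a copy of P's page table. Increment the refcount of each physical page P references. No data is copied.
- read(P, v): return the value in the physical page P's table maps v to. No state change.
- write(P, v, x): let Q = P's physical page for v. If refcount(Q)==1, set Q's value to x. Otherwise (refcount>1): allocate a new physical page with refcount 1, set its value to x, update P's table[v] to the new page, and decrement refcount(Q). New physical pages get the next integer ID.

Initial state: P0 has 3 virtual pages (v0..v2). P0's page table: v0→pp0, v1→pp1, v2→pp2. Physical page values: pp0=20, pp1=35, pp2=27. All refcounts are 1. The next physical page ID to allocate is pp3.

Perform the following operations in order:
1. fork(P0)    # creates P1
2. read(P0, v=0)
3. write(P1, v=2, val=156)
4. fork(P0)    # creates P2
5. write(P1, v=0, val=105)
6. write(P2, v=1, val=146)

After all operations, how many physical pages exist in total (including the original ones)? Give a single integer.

Op 1: fork(P0) -> P1. 3 ppages; refcounts: pp0:2 pp1:2 pp2:2
Op 2: read(P0, v0) -> 20. No state change.
Op 3: write(P1, v2, 156). refcount(pp2)=2>1 -> COPY to pp3. 4 ppages; refcounts: pp0:2 pp1:2 pp2:1 pp3:1
Op 4: fork(P0) -> P2. 4 ppages; refcounts: pp0:3 pp1:3 pp2:2 pp3:1
Op 5: write(P1, v0, 105). refcount(pp0)=3>1 -> COPY to pp4. 5 ppages; refcounts: pp0:2 pp1:3 pp2:2 pp3:1 pp4:1
Op 6: write(P2, v1, 146). refcount(pp1)=3>1 -> COPY to pp5. 6 ppages; refcounts: pp0:2 pp1:2 pp2:2 pp3:1 pp4:1 pp5:1

Answer: 6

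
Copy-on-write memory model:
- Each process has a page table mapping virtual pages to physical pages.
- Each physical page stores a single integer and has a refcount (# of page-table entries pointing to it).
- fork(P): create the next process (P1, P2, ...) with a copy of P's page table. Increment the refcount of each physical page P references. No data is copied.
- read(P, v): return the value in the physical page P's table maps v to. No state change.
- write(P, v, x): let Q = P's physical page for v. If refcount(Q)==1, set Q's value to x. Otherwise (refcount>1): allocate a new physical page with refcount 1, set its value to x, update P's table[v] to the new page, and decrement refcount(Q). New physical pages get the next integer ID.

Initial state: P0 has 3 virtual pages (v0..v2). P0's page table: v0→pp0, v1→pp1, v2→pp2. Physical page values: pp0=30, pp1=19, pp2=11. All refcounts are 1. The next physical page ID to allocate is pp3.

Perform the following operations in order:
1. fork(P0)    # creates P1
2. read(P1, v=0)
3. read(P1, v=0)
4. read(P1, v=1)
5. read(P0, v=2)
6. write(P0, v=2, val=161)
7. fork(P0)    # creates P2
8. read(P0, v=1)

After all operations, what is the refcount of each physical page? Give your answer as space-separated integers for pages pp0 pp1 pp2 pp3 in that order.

Answer: 3 3 1 2

Derivation:
Op 1: fork(P0) -> P1. 3 ppages; refcounts: pp0:2 pp1:2 pp2:2
Op 2: read(P1, v0) -> 30. No state change.
Op 3: read(P1, v0) -> 30. No state change.
Op 4: read(P1, v1) -> 19. No state change.
Op 5: read(P0, v2) -> 11. No state change.
Op 6: write(P0, v2, 161). refcount(pp2)=2>1 -> COPY to pp3. 4 ppages; refcounts: pp0:2 pp1:2 pp2:1 pp3:1
Op 7: fork(P0) -> P2. 4 ppages; refcounts: pp0:3 pp1:3 pp2:1 pp3:2
Op 8: read(P0, v1) -> 19. No state change.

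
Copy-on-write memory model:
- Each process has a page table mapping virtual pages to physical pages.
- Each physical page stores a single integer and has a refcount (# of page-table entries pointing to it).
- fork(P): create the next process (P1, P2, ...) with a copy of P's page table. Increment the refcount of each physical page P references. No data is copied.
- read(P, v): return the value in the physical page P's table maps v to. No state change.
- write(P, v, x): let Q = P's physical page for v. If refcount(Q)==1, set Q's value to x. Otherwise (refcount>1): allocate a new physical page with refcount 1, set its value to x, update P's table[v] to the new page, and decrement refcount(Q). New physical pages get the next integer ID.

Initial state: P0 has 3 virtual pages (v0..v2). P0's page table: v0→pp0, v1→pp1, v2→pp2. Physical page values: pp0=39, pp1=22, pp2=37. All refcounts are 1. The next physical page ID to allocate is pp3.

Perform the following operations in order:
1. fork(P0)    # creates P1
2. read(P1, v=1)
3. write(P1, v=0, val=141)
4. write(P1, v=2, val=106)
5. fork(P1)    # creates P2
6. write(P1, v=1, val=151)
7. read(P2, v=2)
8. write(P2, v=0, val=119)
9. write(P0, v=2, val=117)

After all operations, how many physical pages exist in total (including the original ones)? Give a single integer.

Op 1: fork(P0) -> P1. 3 ppages; refcounts: pp0:2 pp1:2 pp2:2
Op 2: read(P1, v1) -> 22. No state change.
Op 3: write(P1, v0, 141). refcount(pp0)=2>1 -> COPY to pp3. 4 ppages; refcounts: pp0:1 pp1:2 pp2:2 pp3:1
Op 4: write(P1, v2, 106). refcount(pp2)=2>1 -> COPY to pp4. 5 ppages; refcounts: pp0:1 pp1:2 pp2:1 pp3:1 pp4:1
Op 5: fork(P1) -> P2. 5 ppages; refcounts: pp0:1 pp1:3 pp2:1 pp3:2 pp4:2
Op 6: write(P1, v1, 151). refcount(pp1)=3>1 -> COPY to pp5. 6 ppages; refcounts: pp0:1 pp1:2 pp2:1 pp3:2 pp4:2 pp5:1
Op 7: read(P2, v2) -> 106. No state change.
Op 8: write(P2, v0, 119). refcount(pp3)=2>1 -> COPY to pp6. 7 ppages; refcounts: pp0:1 pp1:2 pp2:1 pp3:1 pp4:2 pp5:1 pp6:1
Op 9: write(P0, v2, 117). refcount(pp2)=1 -> write in place. 7 ppages; refcounts: pp0:1 pp1:2 pp2:1 pp3:1 pp4:2 pp5:1 pp6:1

Answer: 7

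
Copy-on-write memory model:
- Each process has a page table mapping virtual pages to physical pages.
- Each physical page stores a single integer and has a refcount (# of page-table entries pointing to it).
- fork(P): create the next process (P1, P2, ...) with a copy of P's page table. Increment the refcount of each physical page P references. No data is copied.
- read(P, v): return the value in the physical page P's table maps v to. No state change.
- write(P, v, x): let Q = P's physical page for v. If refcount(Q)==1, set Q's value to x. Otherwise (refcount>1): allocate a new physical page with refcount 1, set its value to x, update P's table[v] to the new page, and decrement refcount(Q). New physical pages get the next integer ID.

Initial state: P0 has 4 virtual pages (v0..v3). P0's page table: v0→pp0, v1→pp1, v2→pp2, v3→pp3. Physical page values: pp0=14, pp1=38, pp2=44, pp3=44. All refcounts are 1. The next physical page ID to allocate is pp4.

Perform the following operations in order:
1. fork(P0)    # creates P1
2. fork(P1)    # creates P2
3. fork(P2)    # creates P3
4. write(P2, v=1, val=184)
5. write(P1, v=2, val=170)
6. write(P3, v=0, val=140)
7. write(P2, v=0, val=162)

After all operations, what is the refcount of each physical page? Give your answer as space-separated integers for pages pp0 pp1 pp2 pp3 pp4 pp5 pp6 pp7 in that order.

Op 1: fork(P0) -> P1. 4 ppages; refcounts: pp0:2 pp1:2 pp2:2 pp3:2
Op 2: fork(P1) -> P2. 4 ppages; refcounts: pp0:3 pp1:3 pp2:3 pp3:3
Op 3: fork(P2) -> P3. 4 ppages; refcounts: pp0:4 pp1:4 pp2:4 pp3:4
Op 4: write(P2, v1, 184). refcount(pp1)=4>1 -> COPY to pp4. 5 ppages; refcounts: pp0:4 pp1:3 pp2:4 pp3:4 pp4:1
Op 5: write(P1, v2, 170). refcount(pp2)=4>1 -> COPY to pp5. 6 ppages; refcounts: pp0:4 pp1:3 pp2:3 pp3:4 pp4:1 pp5:1
Op 6: write(P3, v0, 140). refcount(pp0)=4>1 -> COPY to pp6. 7 ppages; refcounts: pp0:3 pp1:3 pp2:3 pp3:4 pp4:1 pp5:1 pp6:1
Op 7: write(P2, v0, 162). refcount(pp0)=3>1 -> COPY to pp7. 8 ppages; refcounts: pp0:2 pp1:3 pp2:3 pp3:4 pp4:1 pp5:1 pp6:1 pp7:1

Answer: 2 3 3 4 1 1 1 1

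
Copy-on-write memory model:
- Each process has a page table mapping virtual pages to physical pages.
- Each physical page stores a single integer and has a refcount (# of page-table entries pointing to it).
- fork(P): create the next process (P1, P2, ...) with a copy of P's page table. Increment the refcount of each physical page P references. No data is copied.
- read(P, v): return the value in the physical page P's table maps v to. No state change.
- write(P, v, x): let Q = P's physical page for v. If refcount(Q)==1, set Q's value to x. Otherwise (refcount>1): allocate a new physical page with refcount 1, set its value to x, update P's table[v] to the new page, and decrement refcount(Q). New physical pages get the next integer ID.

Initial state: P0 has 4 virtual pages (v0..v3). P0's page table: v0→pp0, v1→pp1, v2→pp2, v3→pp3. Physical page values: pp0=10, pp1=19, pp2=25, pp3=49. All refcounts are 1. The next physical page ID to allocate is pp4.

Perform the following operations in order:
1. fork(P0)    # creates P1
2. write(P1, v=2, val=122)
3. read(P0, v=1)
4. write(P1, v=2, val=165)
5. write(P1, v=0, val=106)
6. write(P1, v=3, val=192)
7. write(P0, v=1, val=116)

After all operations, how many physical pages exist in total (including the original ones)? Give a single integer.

Op 1: fork(P0) -> P1. 4 ppages; refcounts: pp0:2 pp1:2 pp2:2 pp3:2
Op 2: write(P1, v2, 122). refcount(pp2)=2>1 -> COPY to pp4. 5 ppages; refcounts: pp0:2 pp1:2 pp2:1 pp3:2 pp4:1
Op 3: read(P0, v1) -> 19. No state change.
Op 4: write(P1, v2, 165). refcount(pp4)=1 -> write in place. 5 ppages; refcounts: pp0:2 pp1:2 pp2:1 pp3:2 pp4:1
Op 5: write(P1, v0, 106). refcount(pp0)=2>1 -> COPY to pp5. 6 ppages; refcounts: pp0:1 pp1:2 pp2:1 pp3:2 pp4:1 pp5:1
Op 6: write(P1, v3, 192). refcount(pp3)=2>1 -> COPY to pp6. 7 ppages; refcounts: pp0:1 pp1:2 pp2:1 pp3:1 pp4:1 pp5:1 pp6:1
Op 7: write(P0, v1, 116). refcount(pp1)=2>1 -> COPY to pp7. 8 ppages; refcounts: pp0:1 pp1:1 pp2:1 pp3:1 pp4:1 pp5:1 pp6:1 pp7:1

Answer: 8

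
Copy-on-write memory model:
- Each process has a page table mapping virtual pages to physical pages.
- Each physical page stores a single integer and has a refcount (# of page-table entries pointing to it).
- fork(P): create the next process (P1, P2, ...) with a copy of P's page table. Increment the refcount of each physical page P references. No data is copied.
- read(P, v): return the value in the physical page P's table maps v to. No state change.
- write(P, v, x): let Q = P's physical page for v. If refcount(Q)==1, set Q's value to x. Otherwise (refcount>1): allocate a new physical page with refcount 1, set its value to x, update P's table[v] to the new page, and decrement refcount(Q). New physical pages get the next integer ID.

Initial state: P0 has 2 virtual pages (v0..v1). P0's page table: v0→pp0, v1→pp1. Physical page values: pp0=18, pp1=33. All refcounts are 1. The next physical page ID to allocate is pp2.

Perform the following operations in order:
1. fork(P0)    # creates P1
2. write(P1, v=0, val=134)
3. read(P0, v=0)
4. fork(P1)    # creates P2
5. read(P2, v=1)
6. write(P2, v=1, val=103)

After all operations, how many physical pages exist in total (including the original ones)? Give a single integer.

Op 1: fork(P0) -> P1. 2 ppages; refcounts: pp0:2 pp1:2
Op 2: write(P1, v0, 134). refcount(pp0)=2>1 -> COPY to pp2. 3 ppages; refcounts: pp0:1 pp1:2 pp2:1
Op 3: read(P0, v0) -> 18. No state change.
Op 4: fork(P1) -> P2. 3 ppages; refcounts: pp0:1 pp1:3 pp2:2
Op 5: read(P2, v1) -> 33. No state change.
Op 6: write(P2, v1, 103). refcount(pp1)=3>1 -> COPY to pp3. 4 ppages; refcounts: pp0:1 pp1:2 pp2:2 pp3:1

Answer: 4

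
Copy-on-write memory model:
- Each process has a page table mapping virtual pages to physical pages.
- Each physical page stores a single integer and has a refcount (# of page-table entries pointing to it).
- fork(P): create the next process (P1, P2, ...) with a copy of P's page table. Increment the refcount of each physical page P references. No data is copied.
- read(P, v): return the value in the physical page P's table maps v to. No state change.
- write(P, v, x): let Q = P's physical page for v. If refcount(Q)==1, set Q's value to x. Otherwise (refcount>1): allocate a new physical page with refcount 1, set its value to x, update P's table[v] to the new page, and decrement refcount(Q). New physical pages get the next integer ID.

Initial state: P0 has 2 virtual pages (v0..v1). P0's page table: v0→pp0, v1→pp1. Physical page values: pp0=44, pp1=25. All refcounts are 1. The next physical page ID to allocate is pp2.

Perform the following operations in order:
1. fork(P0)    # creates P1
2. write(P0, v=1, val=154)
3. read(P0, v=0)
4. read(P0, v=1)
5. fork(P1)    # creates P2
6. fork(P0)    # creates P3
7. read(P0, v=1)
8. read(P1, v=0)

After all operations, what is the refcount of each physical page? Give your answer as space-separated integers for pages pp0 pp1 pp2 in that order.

Answer: 4 2 2

Derivation:
Op 1: fork(P0) -> P1. 2 ppages; refcounts: pp0:2 pp1:2
Op 2: write(P0, v1, 154). refcount(pp1)=2>1 -> COPY to pp2. 3 ppages; refcounts: pp0:2 pp1:1 pp2:1
Op 3: read(P0, v0) -> 44. No state change.
Op 4: read(P0, v1) -> 154. No state change.
Op 5: fork(P1) -> P2. 3 ppages; refcounts: pp0:3 pp1:2 pp2:1
Op 6: fork(P0) -> P3. 3 ppages; refcounts: pp0:4 pp1:2 pp2:2
Op 7: read(P0, v1) -> 154. No state change.
Op 8: read(P1, v0) -> 44. No state change.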